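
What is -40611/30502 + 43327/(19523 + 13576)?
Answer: -22623335/1009585698 ≈ -0.022409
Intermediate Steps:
-40611/30502 + 43327/(19523 + 13576) = -40611*1/30502 + 43327/33099 = -40611/30502 + 43327*(1/33099) = -40611/30502 + 43327/33099 = -22623335/1009585698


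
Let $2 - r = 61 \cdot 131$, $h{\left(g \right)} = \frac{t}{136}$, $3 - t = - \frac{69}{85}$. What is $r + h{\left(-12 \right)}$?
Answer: $- \frac{23088129}{2890} \approx -7989.0$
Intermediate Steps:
$t = \frac{324}{85}$ ($t = 3 - - \frac{69}{85} = 3 + \frac{69}{85} = \frac{324}{85} \approx 3.8118$)
$h{\left(g \right)} = \frac{81}{2890}$ ($h{\left(g \right)} = \frac{324}{85 \cdot 136} = \frac{324}{85} \cdot \frac{1}{136} = \frac{81}{2890}$)
$r = -7989$ ($r = 2 - 61 \cdot 131 = 2 - 7991 = -7989$)
$r + h{\left(-12 \right)} = -7989 + \frac{81}{2890} = - \frac{23088129}{2890}$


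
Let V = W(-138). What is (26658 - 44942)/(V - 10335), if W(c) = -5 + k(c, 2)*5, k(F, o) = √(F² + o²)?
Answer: 4726414/2660985 + 4571*√4762/2660985 ≈ 1.8947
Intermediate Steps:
W(c) = -5 + 5*√(4 + c²) (W(c) = -5 + √(c² + 2²)*5 = -5 + √(c² + 4)*5 = -5 + √(4 + c²)*5 = -5 + 5*√(4 + c²))
V = -5 + 10*√4762 (V = -5 + 5*√(4 + (-138)²) = -5 + 5*√(4 + 19044) = -5 + 5*√19048 = -5 + 5*(2*√4762) = -5 + 10*√4762 ≈ 685.07)
(26658 - 44942)/(V - 10335) = (26658 - 44942)/((-5 + 10*√4762) - 10335) = -18284/(-10340 + 10*√4762)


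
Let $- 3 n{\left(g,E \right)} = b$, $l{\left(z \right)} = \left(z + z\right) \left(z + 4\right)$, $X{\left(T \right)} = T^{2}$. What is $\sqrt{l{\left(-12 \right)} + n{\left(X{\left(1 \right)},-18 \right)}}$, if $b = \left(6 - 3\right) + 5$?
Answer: $\frac{2 \sqrt{426}}{3} \approx 13.76$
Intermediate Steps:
$l{\left(z \right)} = 2 z \left(4 + z\right)$
$b = 8$ ($b = 3 + 5 = 8$)
$n{\left(g,E \right)} = - \frac{8}{3}$ ($n{\left(g,E \right)} = \left(- \frac{1}{3}\right) 8 = - \frac{8}{3}$)
$\sqrt{l{\left(-12 \right)} + n{\left(X{\left(1 \right)},-18 \right)}} = \sqrt{2 \left(-12\right) \left(4 - 12\right) - \frac{8}{3}} = \sqrt{2 \left(-12\right) \left(-8\right) - \frac{8}{3}} = \sqrt{192 - \frac{8}{3}} = \sqrt{\frac{568}{3}} = \frac{2 \sqrt{426}}{3}$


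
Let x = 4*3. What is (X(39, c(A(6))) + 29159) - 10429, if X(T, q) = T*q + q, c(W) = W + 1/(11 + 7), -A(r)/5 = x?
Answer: 146990/9 ≈ 16332.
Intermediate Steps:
x = 12
A(r) = -60 (A(r) = -5*12 = -60)
c(W) = 1/18 + W (c(W) = W + 1/18 = 1/18 + W)
X(T, q) = q + T*q
(X(39, c(A(6))) + 29159) - 10429 = ((1/18 - 60)*(1 + 39) + 29159) - 10429 = (-1079/18*40 + 29159) - 10429 = (-21580/9 + 29159) - 10429 = 240851/9 - 10429 = 146990/9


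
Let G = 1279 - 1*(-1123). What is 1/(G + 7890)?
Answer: 1/10292 ≈ 9.7163e-5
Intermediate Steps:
G = 2402 (G = 1279 + 1123 = 2402)
1/(G + 7890) = 1/(2402 + 7890) = 1/10292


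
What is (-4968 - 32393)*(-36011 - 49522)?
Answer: 3195598413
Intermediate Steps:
(-4968 - 32393)*(-36011 - 49522) = -37361*(-85533) = 3195598413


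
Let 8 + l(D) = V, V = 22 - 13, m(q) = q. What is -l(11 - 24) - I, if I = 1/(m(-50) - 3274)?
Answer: -3323/3324 ≈ -0.99970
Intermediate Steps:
I = -1/3324 (I = 1/(-50 - 3274) = 1/(-3324) = -1/3324 ≈ -0.00030084)
V = 9
l(D) = 1 (l(D) = -8 + 9 = 1)
-l(11 - 24) - I = -1*1 - 1*(-1/3324) = -1 + 1/3324 = -3323/3324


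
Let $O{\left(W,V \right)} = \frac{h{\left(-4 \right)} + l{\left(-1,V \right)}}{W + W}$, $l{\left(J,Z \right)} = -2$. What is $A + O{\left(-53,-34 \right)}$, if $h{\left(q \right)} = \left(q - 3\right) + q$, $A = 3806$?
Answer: $\frac{403449}{106} \approx 3806.1$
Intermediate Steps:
$h{\left(q \right)} = -3 + 2 q$ ($h{\left(q \right)} = \left(q - 3\right) + q = \left(-3 + q\right) + q = -3 + 2 q$)
$O{\left(W,V \right)} = - \frac{13}{2 W}$ ($O{\left(W,V \right)} = \frac{\left(-3 + 2 \left(-4\right)\right) - 2}{W + W} = \frac{\left(-3 - 8\right) - 2}{2 W} = \left(-11 - 2\right) \frac{1}{2 W} = - 13 \frac{1}{2 W} = - \frac{13}{2 W}$)
$A + O{\left(-53,-34 \right)} = 3806 - \frac{13}{2 \left(-53\right)} = 3806 - - \frac{13}{106} = 3806 + \frac{13}{106} = \frac{403449}{106}$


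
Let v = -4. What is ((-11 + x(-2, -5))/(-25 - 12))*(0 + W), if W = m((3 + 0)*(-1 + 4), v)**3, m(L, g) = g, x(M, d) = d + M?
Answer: -1152/37 ≈ -31.135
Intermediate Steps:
x(M, d) = M + d
W = -64 (W = (-4)**3 = -64)
((-11 + x(-2, -5))/(-25 - 12))*(0 + W) = ((-11 + (-2 - 5))/(-25 - 12))*(0 - 64) = ((-11 - 7)/(-37))*(-64) = -18*(-1/37)*(-64) = (18/37)*(-64) = -1152/37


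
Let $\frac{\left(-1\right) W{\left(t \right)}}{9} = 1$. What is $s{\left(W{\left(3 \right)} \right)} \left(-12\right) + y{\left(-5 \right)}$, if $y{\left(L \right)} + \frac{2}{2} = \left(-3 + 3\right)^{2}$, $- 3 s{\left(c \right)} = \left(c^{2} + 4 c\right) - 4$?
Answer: $163$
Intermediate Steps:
$W{\left(t \right)} = -9$ ($W{\left(t \right)} = \left(-9\right) 1 = -9$)
$s{\left(c \right)} = \frac{4}{3} - \frac{4 c}{3} - \frac{c^{2}}{3}$ ($s{\left(c \right)} = - \frac{\left(c^{2} + 4 c\right) - 4}{3} = - \frac{-4 + c^{2} + 4 c}{3} = \frac{4}{3} - \frac{4 c}{3} - \frac{c^{2}}{3}$)
$y{\left(L \right)} = -1$ ($y{\left(L \right)} = -1 + \left(-3 + 3\right)^{2} = -1 + 0^{2} = -1 + 0 = -1$)
$s{\left(W{\left(3 \right)} \right)} \left(-12\right) + y{\left(-5 \right)} = \left(\frac{4}{3} - -12 - \frac{\left(-9\right)^{2}}{3}\right) \left(-12\right) - 1 = \left(\frac{4}{3} + 12 - 27\right) \left(-12\right) - 1 = \left(- \frac{41}{3}\right) \left(-12\right) - 1 = 164 - 1 = 163$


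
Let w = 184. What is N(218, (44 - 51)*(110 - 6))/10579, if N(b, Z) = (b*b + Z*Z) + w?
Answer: 577692/10579 ≈ 54.607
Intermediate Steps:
N(b, Z) = 184 + Z² + b² (N(b, Z) = (b*b + Z*Z) + 184 = (b² + Z²) + 184 = (Z² + b²) + 184 = 184 + Z² + b²)
N(218, (44 - 51)*(110 - 6))/10579 = (184 + ((44 - 51)*(110 - 6))² + 218²)/10579 = (184 + (-7*104)² + 47524)*(1/10579) = (184 + (-728)² + 47524)*(1/10579) = (184 + 529984 + 47524)*(1/10579) = 577692*(1/10579) = 577692/10579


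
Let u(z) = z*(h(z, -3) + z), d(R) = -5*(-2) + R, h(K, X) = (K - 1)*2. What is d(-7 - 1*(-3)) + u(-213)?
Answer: 136539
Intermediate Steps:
h(K, X) = -2 + 2*K (h(K, X) = (-1 + K)*2 = -2 + 2*K)
d(R) = 10 + R
u(z) = z*(-2 + 3*z) (u(z) = z*((-2 + 2*z) + z) = z*(-2 + 3*z))
d(-7 - 1*(-3)) + u(-213) = (10 + (-7 - 1*(-3))) - 213*(-2 + 3*(-213)) = (10 + (-7 + 3)) - 213*(-2 - 639) = (10 - 4) - 213*(-641) = 6 + 136533 = 136539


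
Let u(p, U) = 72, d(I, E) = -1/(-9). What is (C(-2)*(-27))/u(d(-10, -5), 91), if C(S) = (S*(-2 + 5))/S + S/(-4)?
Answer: -21/16 ≈ -1.3125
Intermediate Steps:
d(I, E) = ⅑ (d(I, E) = -1*(-⅑) = ⅑)
C(S) = 3 - S/4 (C(S) = (S*3)/S + S*(-¼) = (3*S)/S - S/4 = 3 - S/4)
(C(-2)*(-27))/u(d(-10, -5), 91) = ((3 - ¼*(-2))*(-27))/72 = ((3 + ½)*(-27))*(1/72) = ((7/2)*(-27))*(1/72) = -189/2*1/72 = -21/16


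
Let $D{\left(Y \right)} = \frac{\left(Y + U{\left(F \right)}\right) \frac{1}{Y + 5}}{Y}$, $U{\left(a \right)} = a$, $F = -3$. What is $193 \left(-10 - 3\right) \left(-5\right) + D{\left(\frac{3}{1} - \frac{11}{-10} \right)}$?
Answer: $\frac{46805505}{3731} \approx 12545.0$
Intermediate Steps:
$D{\left(Y \right)} = \frac{-3 + Y}{Y \left(5 + Y\right)}$ ($D{\left(Y \right)} = \frac{\left(Y - 3\right) \frac{1}{Y + 5}}{Y} = \frac{\left(-3 + Y\right) \frac{1}{5 + Y}}{Y} = \frac{\frac{1}{5 + Y} \left(-3 + Y\right)}{Y} = \frac{-3 + Y}{Y \left(5 + Y\right)}$)
$193 \left(-10 - 3\right) \left(-5\right) + D{\left(\frac{3}{1} - \frac{11}{-10} \right)} = 193 \left(-10 - 3\right) \left(-5\right) + \frac{-3 + \left(\frac{3}{1} - \frac{11}{-10}\right)}{\left(\frac{3}{1} - \frac{11}{-10}\right) \left(5 + \left(\frac{3}{1} - \frac{11}{-10}\right)\right)} = 193 \left(\left(-13\right) \left(-5\right)\right) + \frac{-3 + \left(3 \cdot 1 - - \frac{11}{10}\right)}{\left(3 \cdot 1 - - \frac{11}{10}\right) \left(5 + \left(3 \cdot 1 - - \frac{11}{10}\right)\right)} = 193 \cdot 65 + \frac{-3 + \left(3 + \frac{11}{10}\right)}{\left(3 + \frac{11}{10}\right) \left(5 + \left(3 + \frac{11}{10}\right)\right)} = 12545 + \frac{-3 + \frac{41}{10}}{\frac{41}{10} \left(5 + \frac{41}{10}\right)} = 12545 + \frac{10}{41} \frac{1}{\frac{91}{10}} \cdot \frac{11}{10} = 12545 + \frac{10}{41} \cdot \frac{10}{91} \cdot \frac{11}{10} = 12545 + \frac{110}{3731} = \frac{46805505}{3731}$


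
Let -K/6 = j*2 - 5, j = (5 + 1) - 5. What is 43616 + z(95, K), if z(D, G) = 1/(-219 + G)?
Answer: 8766815/201 ≈ 43616.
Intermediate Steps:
j = 1 (j = 6 - 5 = 1)
K = 18 (K = -6*(1*2 - 5) = -6*(2 - 5) = -6*(-3) = 18)
43616 + z(95, K) = 43616 + 1/(-219 + 18) = 43616 + 1/(-201) = 43616 - 1/201 = 8766815/201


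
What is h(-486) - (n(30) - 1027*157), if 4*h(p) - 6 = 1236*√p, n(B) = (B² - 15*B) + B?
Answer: 321521/2 + 2781*I*√6 ≈ 1.6076e+5 + 6812.0*I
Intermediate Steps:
n(B) = B² - 14*B
h(p) = 3/2 + 309*√p (h(p) = 3/2 + (1236*√p)/4 = 3/2 + 309*√p)
h(-486) - (n(30) - 1027*157) = (3/2 + 309*√(-486)) - (30*(-14 + 30) - 1027*157) = (3/2 + 309*(9*I*√6)) - (30*16 - 161239) = (3/2 + 2781*I*√6) - (480 - 161239) = (3/2 + 2781*I*√6) - 1*(-160759) = (3/2 + 2781*I*√6) + 160759 = 321521/2 + 2781*I*√6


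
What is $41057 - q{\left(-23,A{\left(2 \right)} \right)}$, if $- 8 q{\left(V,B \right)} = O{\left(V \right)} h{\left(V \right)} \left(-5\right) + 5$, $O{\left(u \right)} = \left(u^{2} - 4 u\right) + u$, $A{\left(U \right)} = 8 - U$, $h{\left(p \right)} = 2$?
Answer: $\frac{322481}{8} \approx 40310.0$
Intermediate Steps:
$O{\left(u \right)} = u^{2} - 3 u$
$q{\left(V,B \right)} = - \frac{5}{8} + \frac{5 V \left(-3 + V\right)}{4}$ ($q{\left(V,B \right)} = - \frac{V \left(-3 + V\right) 2 \left(-5\right) + 5}{8} = - \frac{V \left(-3 + V\right) \left(-10\right) + 5}{8} = - \frac{- 10 V \left(-3 + V\right) + 5}{8} = - \frac{5 - 10 V \left(-3 + V\right)}{8} = - \frac{5}{8} + \frac{5 V \left(-3 + V\right)}{4}$)
$41057 - q{\left(-23,A{\left(2 \right)} \right)} = 41057 - \left(- \frac{5}{8} + \frac{5}{4} \left(-23\right) \left(-3 - 23\right)\right) = 41057 - \left(- \frac{5}{8} + \frac{5}{4} \left(-23\right) \left(-26\right)\right) = 41057 - \left(- \frac{5}{8} + \frac{1495}{2}\right) = 41057 - \frac{5975}{8} = \frac{322481}{8}$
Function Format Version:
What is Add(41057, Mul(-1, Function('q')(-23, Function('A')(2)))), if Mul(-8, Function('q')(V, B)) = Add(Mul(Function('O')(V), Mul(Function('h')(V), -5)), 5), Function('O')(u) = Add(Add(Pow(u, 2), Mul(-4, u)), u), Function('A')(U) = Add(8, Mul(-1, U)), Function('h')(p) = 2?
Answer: Rational(322481, 8) ≈ 40310.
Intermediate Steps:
Function('O')(u) = Add(Pow(u, 2), Mul(-3, u))
Function('q')(V, B) = Add(Rational(-5, 8), Mul(Rational(5, 4), V, Add(-3, V))) (Function('q')(V, B) = Mul(Rational(-1, 8), Add(Mul(Mul(V, Add(-3, V)), Mul(2, -5)), 5)) = Mul(Rational(-1, 8), Add(Mul(Mul(V, Add(-3, V)), -10), 5)) = Mul(Rational(-1, 8), Add(Mul(-10, V, Add(-3, V)), 5)) = Mul(Rational(-1, 8), Add(5, Mul(-10, V, Add(-3, V)))) = Add(Rational(-5, 8), Mul(Rational(5, 4), V, Add(-3, V))))
Add(41057, Mul(-1, Function('q')(-23, Function('A')(2)))) = Add(41057, Mul(-1, Add(Rational(-5, 8), Mul(Rational(5, 4), -23, Add(-3, -23))))) = Add(41057, Mul(-1, Add(Rational(-5, 8), Mul(Rational(5, 4), -23, -26)))) = Add(41057, Mul(-1, Add(Rational(-5, 8), Rational(1495, 2)))) = Add(41057, Mul(-1, Rational(5975, 8))) = Add(41057, Rational(-5975, 8)) = Rational(322481, 8)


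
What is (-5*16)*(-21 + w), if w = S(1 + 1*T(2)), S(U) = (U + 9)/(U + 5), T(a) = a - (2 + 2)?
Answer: 1520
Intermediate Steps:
T(a) = -4 + a (T(a) = a - 1*4 = a - 4 = -4 + a)
S(U) = (9 + U)/(5 + U)
w = 2 (w = (9 + (1 + 1*(-4 + 2)))/(5 + (1 + 1*(-4 + 2))) = (9 + (1 + 1*(-2)))/(5 + (1 + 1*(-2))) = (9 + (1 - 2))/(5 + (1 - 2)) = (9 - 1)/(5 - 1) = 8/4 = (1/4)*8 = 2)
(-5*16)*(-21 + w) = (-5*16)*(-21 + 2) = -80*(-19) = 1520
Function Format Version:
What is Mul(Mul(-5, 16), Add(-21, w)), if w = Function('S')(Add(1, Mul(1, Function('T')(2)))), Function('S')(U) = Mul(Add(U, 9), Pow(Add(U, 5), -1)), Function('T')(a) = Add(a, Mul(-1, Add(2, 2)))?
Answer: 1520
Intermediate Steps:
Function('T')(a) = Add(-4, a) (Function('T')(a) = Add(a, Mul(-1, 4)) = Add(a, -4) = Add(-4, a))
Function('S')(U) = Mul(Pow(Add(5, U), -1), Add(9, U)) (Function('S')(U) = Mul(Add(9, U), Pow(Add(5, U), -1)) = Mul(Pow(Add(5, U), -1), Add(9, U)))
w = 2 (w = Mul(Pow(Add(5, Add(1, Mul(1, Add(-4, 2)))), -1), Add(9, Add(1, Mul(1, Add(-4, 2))))) = Mul(Pow(Add(5, Add(1, Mul(1, -2))), -1), Add(9, Add(1, Mul(1, -2)))) = Mul(Pow(Add(5, Add(1, -2)), -1), Add(9, Add(1, -2))) = Mul(Pow(Add(5, -1), -1), Add(9, -1)) = Mul(Pow(4, -1), 8) = Mul(Rational(1, 4), 8) = 2)
Mul(Mul(-5, 16), Add(-21, w)) = Mul(Mul(-5, 16), Add(-21, 2)) = Mul(-80, -19) = 1520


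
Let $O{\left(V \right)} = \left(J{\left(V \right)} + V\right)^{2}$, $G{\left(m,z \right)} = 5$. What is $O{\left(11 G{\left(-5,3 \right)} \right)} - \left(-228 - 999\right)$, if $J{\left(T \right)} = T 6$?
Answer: $149452$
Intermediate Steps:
$J{\left(T \right)} = 6 T$
$O{\left(V \right)} = 49 V^{2}$ ($O{\left(V \right)} = \left(6 V + V\right)^{2} = \left(7 V\right)^{2} = 49 V^{2}$)
$O{\left(11 G{\left(-5,3 \right)} \right)} - \left(-228 - 999\right) = 49 \left(11 \cdot 5\right)^{2} - \left(-228 - 999\right) = 49 \cdot 55^{2} - -1227 = 49 \cdot 3025 + 1227 = 148225 + 1227 = 149452$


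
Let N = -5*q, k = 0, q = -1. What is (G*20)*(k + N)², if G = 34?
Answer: 17000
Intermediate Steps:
N = 5 (N = -5*(-1) = 5)
(G*20)*(k + N)² = (34*20)*(0 + 5)² = 680*5² = 680*25 = 17000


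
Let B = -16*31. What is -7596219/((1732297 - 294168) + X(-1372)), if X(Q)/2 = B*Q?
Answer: -2532073/933051 ≈ -2.7138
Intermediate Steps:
B = -496
X(Q) = -992*Q (X(Q) = 2*(-496*Q) = -992*Q)
-7596219/((1732297 - 294168) + X(-1372)) = -7596219/((1732297 - 294168) - 992*(-1372)) = -7596219/(1438129 + 1361024) = -7596219/2799153 = -7596219*1/2799153 = -2532073/933051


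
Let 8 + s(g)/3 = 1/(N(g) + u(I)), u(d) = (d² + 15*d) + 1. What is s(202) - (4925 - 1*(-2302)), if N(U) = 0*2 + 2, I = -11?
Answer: -297294/41 ≈ -7251.1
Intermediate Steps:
N(U) = 2 (N(U) = 0 + 2 = 2)
u(d) = 1 + d² + 15*d
s(g) = -987/41 (s(g) = -24 + 3/(2 + (1 + (-11)² + 15*(-11))) = -24 + 3/(2 + (1 + 121 - 165)) = -24 + 3/(2 - 43) = -24 + 3/(-41) = -24 + 3*(-1/41) = -24 - 3/41 = -987/41)
s(202) - (4925 - 1*(-2302)) = -987/41 - (4925 - 1*(-2302)) = -987/41 - (4925 + 2302) = -987/41 - 1*7227 = -987/41 - 7227 = -297294/41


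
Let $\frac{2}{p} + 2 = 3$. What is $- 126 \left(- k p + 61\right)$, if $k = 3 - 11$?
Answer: $-9702$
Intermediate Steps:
$k = -8$
$p = 2$ ($p = \frac{2}{-2 + 3} = \frac{2}{1} = 2 \cdot 1 = 2$)
$- 126 \left(- k p + 61\right) = - 126 \left(\left(-1\right) \left(-8\right) 2 + 61\right) = - 126 \left(8 \cdot 2 + 61\right) = - 126 \left(16 + 61\right) = \left(-126\right) 77 = -9702$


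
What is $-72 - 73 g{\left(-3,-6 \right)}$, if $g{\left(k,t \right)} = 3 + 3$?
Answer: $-510$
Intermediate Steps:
$g{\left(k,t \right)} = 6$
$-72 - 73 g{\left(-3,-6 \right)} = -72 - 438 = -510$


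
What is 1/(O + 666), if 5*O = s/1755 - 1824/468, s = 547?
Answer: 8775/5837857 ≈ 0.0015031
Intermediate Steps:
O = -6293/8775 (O = (547/1755 - 1824/468)/5 = (547*(1/1755) - 1824*1/468)/5 = (547/1755 - 152/39)/5 = (⅕)*(-6293/1755) = -6293/8775 ≈ -0.71715)
1/(O + 666) = 1/(-6293/8775 + 666) = 1/(5837857/8775) = 8775/5837857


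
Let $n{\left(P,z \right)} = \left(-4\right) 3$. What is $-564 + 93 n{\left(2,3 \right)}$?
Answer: $-1680$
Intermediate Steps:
$n{\left(P,z \right)} = -12$
$-564 + 93 n{\left(2,3 \right)} = -564 + 93 \left(-12\right) = -564 - 1116 = -1680$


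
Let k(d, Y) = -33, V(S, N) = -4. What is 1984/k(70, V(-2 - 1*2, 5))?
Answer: -1984/33 ≈ -60.121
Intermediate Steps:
1984/k(70, V(-2 - 1*2, 5)) = 1984/(-33) = 1984*(-1/33) = -1984/33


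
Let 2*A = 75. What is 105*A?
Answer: 7875/2 ≈ 3937.5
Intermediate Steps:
A = 75/2 (A = (½)*75 = 75/2 ≈ 37.500)
105*A = 105*(75/2) = 7875/2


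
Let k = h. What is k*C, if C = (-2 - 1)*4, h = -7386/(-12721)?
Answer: -88632/12721 ≈ -6.9674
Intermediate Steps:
h = 7386/12721 (h = -7386*(-1/12721) = 7386/12721 ≈ 0.58062)
C = -12 (C = -3*4 = -12)
k = 7386/12721 ≈ 0.58062
k*C = (7386/12721)*(-12) = -88632/12721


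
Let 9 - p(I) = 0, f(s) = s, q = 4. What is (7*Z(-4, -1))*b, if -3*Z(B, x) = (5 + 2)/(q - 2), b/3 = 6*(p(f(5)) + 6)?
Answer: -2205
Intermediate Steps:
p(I) = 9 (p(I) = 9 - 1*0 = 9 + 0 = 9)
b = 270 (b = 3*(6*(9 + 6)) = 3*(6*15) = 3*90 = 270)
Z(B, x) = -7/6 (Z(B, x) = -(5 + 2)/(3*(4 - 2)) = -7/(3*2) = -⅓*7/2 = -7/6)
(7*Z(-4, -1))*b = (7*(-7/6))*270 = -49/6*270 = -2205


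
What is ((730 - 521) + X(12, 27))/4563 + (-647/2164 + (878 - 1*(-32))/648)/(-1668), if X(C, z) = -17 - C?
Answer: 479103667/12352789332 ≈ 0.038785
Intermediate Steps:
((730 - 521) + X(12, 27))/4563 + (-647/2164 + (878 - 1*(-32))/648)/(-1668) = ((730 - 521) + (-17 - 1*12))/4563 + (-647/2164 + (878 - 1*(-32))/648)/(-1668) = (209 + (-17 - 12))*(1/4563) + (-647*1/2164 + (878 + 32)*(1/648))*(-1/1668) = (209 - 29)*(1/4563) + (-647/2164 + 910*(1/648))*(-1/1668) = 180*(1/4563) + (-647/2164 + 455/324)*(-1/1668) = 20/507 + (48437/43821)*(-1/1668) = 20/507 - 48437/73093428 = 479103667/12352789332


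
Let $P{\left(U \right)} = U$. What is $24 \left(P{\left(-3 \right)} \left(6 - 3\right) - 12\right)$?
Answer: $-504$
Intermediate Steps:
$24 \left(P{\left(-3 \right)} \left(6 - 3\right) - 12\right) = 24 \left(- 3 \left(6 - 3\right) - 12\right) = 24 \left(\left(-3\right) 3 - 12\right) = 24 \left(-9 - 12\right) = 24 \left(-21\right) = -504$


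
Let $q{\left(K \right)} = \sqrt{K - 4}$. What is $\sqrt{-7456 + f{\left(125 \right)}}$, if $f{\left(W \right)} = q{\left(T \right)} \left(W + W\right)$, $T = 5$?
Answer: $i \sqrt{7206} \approx 84.888 i$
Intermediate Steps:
$q{\left(K \right)} = \sqrt{-4 + K}$
$f{\left(W \right)} = 2 W$ ($f{\left(W \right)} = \sqrt{-4 + 5} \left(W + W\right) = \sqrt{1} \cdot 2 W = 1 \cdot 2 W = 2 W$)
$\sqrt{-7456 + f{\left(125 \right)}} = \sqrt{-7456 + 2 \cdot 125} = \sqrt{-7456 + 250} = \sqrt{-7206} = i \sqrt{7206}$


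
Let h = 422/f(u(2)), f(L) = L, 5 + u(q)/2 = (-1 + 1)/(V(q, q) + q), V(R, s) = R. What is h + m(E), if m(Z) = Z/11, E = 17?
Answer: -2236/55 ≈ -40.655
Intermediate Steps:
u(q) = -10 (u(q) = -10 + 2*((-1 + 1)/(q + q)) = -10 + 2*(0/((2*q))) = -10 + 2*(0*(1/(2*q))) = -10 + 2*0 = -10 + 0 = -10)
m(Z) = Z/11 (m(Z) = Z*(1/11) = Z/11)
h = -211/5 (h = 422/(-10) = 422*(-1/10) = -211/5 ≈ -42.200)
h + m(E) = -211/5 + (1/11)*17 = -211/5 + 17/11 = -2236/55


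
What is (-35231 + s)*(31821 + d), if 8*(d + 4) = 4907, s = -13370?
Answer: -12609189243/8 ≈ -1.5761e+9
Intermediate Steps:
d = 4875/8 (d = -4 + (⅛)*4907 = -4 + 4907/8 = 4875/8 ≈ 609.38)
(-35231 + s)*(31821 + d) = (-35231 - 13370)*(31821 + 4875/8) = -48601*259443/8 = -12609189243/8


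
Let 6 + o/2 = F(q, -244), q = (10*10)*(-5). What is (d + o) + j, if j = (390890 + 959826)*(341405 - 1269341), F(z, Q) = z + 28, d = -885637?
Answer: -1253378888769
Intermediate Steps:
q = -500 (q = 100*(-5) = -500)
F(z, Q) = 28 + z
j = -1253378002176 (j = 1350716*(-927936) = -1253378002176)
o = -956 (o = -12 + 2*(28 - 500) = -12 + 2*(-472) = -12 - 944 = -956)
(d + o) + j = (-885637 - 956) - 1253378002176 = -886593 - 1253378002176 = -1253378888769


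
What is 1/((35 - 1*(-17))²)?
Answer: 1/2704 ≈ 0.00036982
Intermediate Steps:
1/((35 - 1*(-17))²) = 1/((35 + 17)²) = 1/(52²) = 1/2704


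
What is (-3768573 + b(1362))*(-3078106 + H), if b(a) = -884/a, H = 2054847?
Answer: 2626090521316645/681 ≈ 3.8562e+12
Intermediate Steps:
(-3768573 + b(1362))*(-3078106 + H) = (-3768573 - 884/1362)*(-3078106 + 2054847) = (-3768573 - 884*1/1362)*(-1023259) = (-3768573 - 442/681)*(-1023259) = -2566398655/681*(-1023259) = 2626090521316645/681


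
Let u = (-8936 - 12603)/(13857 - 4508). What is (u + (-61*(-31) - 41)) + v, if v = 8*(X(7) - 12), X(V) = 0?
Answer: 16376607/9349 ≈ 1751.7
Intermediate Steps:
u = -21539/9349 ≈ -2.3039
v = -96 (v = 8*(0 - 12) = 8*(-12) = -96)
(u + (-61*(-31) - 41)) + v = (-21539/9349 + (-61*(-31) - 41)) - 96 = (-21539/9349 + (1891 - 41)) - 96 = (-21539/9349 + 1850) - 96 = 17274111/9349 - 96 = 16376607/9349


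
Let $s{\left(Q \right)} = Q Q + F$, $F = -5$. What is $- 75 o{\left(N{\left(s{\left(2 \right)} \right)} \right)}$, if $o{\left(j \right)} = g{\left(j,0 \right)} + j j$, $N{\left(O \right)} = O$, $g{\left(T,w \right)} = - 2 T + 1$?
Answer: $-300$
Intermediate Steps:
$g{\left(T,w \right)} = 1 - 2 T$
$s{\left(Q \right)} = -5 + Q^{2}$ ($s{\left(Q \right)} = Q Q - 5 = Q^{2} - 5 = -5 + Q^{2}$)
$o{\left(j \right)} = 1 + j^{2} - 2 j$ ($o{\left(j \right)} = \left(1 - 2 j\right) + j j = \left(1 - 2 j\right) + j^{2} = 1 + j^{2} - 2 j$)
$- 75 o{\left(N{\left(s{\left(2 \right)} \right)} \right)} = - 75 \left(1 + \left(-5 + 2^{2}\right)^{2} - 2 \left(-5 + 2^{2}\right)\right) = - 75 \left(1 + \left(-5 + 4\right)^{2} - 2 \left(-5 + 4\right)\right) = - 75 \left(1 + \left(-1\right)^{2} - -2\right) = - 75 \left(1 + 1 + 2\right) = \left(-75\right) 4 = -300$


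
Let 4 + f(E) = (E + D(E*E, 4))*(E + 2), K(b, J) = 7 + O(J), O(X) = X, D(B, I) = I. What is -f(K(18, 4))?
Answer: -191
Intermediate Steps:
K(b, J) = 7 + J
f(E) = -4 + (2 + E)*(4 + E) (f(E) = -4 + (E + 4)*(E + 2) = -4 + (4 + E)*(2 + E) = -4 + (2 + E)*(4 + E))
-f(K(18, 4)) = -(4 + (7 + 4)² + 6*(7 + 4)) = -(4 + 11² + 6*11) = -(4 + 121 + 66) = -1*191 = -191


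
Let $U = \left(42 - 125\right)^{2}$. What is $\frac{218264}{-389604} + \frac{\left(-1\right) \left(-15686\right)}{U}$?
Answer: $\frac{1151926912}{670995489} \approx 1.7167$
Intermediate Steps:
$U = 6889$ ($U = \left(-83\right)^{2} = 6889$)
$\frac{218264}{-389604} + \frac{\left(-1\right) \left(-15686\right)}{U} = \frac{218264}{-389604} + \frac{\left(-1\right) \left(-15686\right)}{6889} = 218264 \left(- \frac{1}{389604}\right) + 15686 \cdot \frac{1}{6889} = - \frac{54566}{97401} + \frac{15686}{6889} = \frac{1151926912}{670995489}$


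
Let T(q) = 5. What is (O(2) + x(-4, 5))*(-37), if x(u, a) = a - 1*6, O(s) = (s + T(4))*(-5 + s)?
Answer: 814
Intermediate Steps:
O(s) = (-5 + s)*(5 + s) (O(s) = (s + 5)*(-5 + s) = (5 + s)*(-5 + s) = (-5 + s)*(5 + s))
x(u, a) = -6 + a (x(u, a) = a - 6 = -6 + a)
(O(2) + x(-4, 5))*(-37) = ((-25 + 2²) + (-6 + 5))*(-37) = ((-25 + 4) - 1)*(-37) = (-21 - 1)*(-37) = -22*(-37) = 814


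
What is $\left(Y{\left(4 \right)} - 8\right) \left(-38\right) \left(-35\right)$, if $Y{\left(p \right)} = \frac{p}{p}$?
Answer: $-9310$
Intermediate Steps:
$Y{\left(p \right)} = 1$
$\left(Y{\left(4 \right)} - 8\right) \left(-38\right) \left(-35\right) = \left(1 - 8\right) \left(-38\right) \left(-35\right) = \left(-7\right) \left(-38\right) \left(-35\right) = 266 \left(-35\right) = -9310$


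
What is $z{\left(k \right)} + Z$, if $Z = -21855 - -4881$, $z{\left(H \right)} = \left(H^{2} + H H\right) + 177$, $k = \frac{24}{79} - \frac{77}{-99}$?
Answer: $- \frac{8490053515}{505521} \approx -16795.0$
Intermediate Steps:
$k = \frac{769}{711}$ ($k = 24 \cdot \frac{1}{79} - - \frac{7}{9} = \frac{24}{79} + \frac{7}{9} = \frac{769}{711} \approx 1.0816$)
$z{\left(H \right)} = 177 + 2 H^{2}$ ($z{\left(H \right)} = \left(H^{2} + H^{2}\right) + 177 = 2 H^{2} + 177 = 177 + 2 H^{2}$)
$Z = -16974$ ($Z = -21855 + 4881 = -16974$)
$z{\left(k \right)} + Z = \left(177 + 2 \left(\frac{769}{711}\right)^{2}\right) - 16974 = \left(177 + 2 \cdot \frac{591361}{505521}\right) - 16974 = \left(177 + \frac{1182722}{505521}\right) - 16974 = \frac{90659939}{505521} - 16974 = - \frac{8490053515}{505521}$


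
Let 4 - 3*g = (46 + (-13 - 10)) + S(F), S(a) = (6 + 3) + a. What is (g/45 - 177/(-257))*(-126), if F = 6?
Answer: -212198/3855 ≈ -55.045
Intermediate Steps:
S(a) = 9 + a
g = -34/3 (g = 4/3 - ((46 + (-13 - 10)) + (9 + 6))/3 = 4/3 - ((46 - 23) + 15)/3 = 4/3 - (23 + 15)/3 = 4/3 - ⅓*38 = 4/3 - 38/3 = -34/3 ≈ -11.333)
(g/45 - 177/(-257))*(-126) = (-34/3/45 - 177/(-257))*(-126) = (-34/3*1/45 - 177*(-1/257))*(-126) = (-34/135 + 177/257)*(-126) = (15157/34695)*(-126) = -212198/3855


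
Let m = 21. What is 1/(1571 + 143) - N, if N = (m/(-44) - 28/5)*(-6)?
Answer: -1718686/47135 ≈ -36.463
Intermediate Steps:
N = 4011/110 (N = (21/(-44) - 28/5)*(-6) = (21*(-1/44) - 28*1/5)*(-6) = (-21/44 - 28/5)*(-6) = -1337/220*(-6) = 4011/110 ≈ 36.464)
1/(1571 + 143) - N = 1/(1571 + 143) - 1*4011/110 = 1/1714 - 4011/110 = -1718686/47135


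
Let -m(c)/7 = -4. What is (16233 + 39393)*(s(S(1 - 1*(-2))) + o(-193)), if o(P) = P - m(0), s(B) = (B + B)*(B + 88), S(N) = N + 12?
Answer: 159590994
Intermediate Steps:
m(c) = 28 (m(c) = -7*(-4) = 28)
S(N) = 12 + N
s(B) = 2*B*(88 + B) (s(B) = (2*B)*(88 + B) = 2*B*(88 + B))
o(P) = -28 + P (o(P) = P - 1*28 = P - 28 = -28 + P)
(16233 + 39393)*(s(S(1 - 1*(-2))) + o(-193)) = (16233 + 39393)*(2*(12 + (1 - 1*(-2)))*(88 + (12 + (1 - 1*(-2)))) + (-28 - 193)) = 55626*(2*(12 + (1 + 2))*(88 + (12 + (1 + 2))) - 221) = 55626*(2*(12 + 3)*(88 + (12 + 3)) - 221) = 55626*(2*15*(88 + 15) - 221) = 55626*(2*15*103 - 221) = 55626*(3090 - 221) = 55626*2869 = 159590994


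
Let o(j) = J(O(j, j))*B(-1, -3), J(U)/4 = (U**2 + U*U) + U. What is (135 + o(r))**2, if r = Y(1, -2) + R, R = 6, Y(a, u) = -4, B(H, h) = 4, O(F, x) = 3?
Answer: 221841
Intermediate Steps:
J(U) = 4*U + 8*U**2 (J(U) = 4*((U**2 + U*U) + U) = 4*((U**2 + U**2) + U) = 4*(2*U**2 + U) = 4*(U + 2*U**2) = 4*U + 8*U**2)
r = 2 (r = -4 + 6 = 2)
o(j) = 336 (o(j) = (4*3*(1 + 2*3))*4 = (4*3*(1 + 6))*4 = (4*3*7)*4 = 84*4 = 336)
(135 + o(r))**2 = (135 + 336)**2 = 471**2 = 221841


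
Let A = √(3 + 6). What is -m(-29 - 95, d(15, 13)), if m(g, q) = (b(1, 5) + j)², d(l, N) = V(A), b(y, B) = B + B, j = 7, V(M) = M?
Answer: -289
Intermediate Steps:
A = 3 (A = √9 = 3)
b(y, B) = 2*B
d(l, N) = 3
m(g, q) = 289 (m(g, q) = (2*5 + 7)² = (10 + 7)² = 17² = 289)
-m(-29 - 95, d(15, 13)) = -1*289 = -289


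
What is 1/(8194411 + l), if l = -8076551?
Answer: 1/117860 ≈ 8.4846e-6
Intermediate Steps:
1/(8194411 + l) = 1/(8194411 - 8076551) = 1/117860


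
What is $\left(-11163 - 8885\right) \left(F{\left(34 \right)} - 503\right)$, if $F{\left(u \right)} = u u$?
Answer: $-13091344$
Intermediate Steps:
$F{\left(u \right)} = u^{2}$
$\left(-11163 - 8885\right) \left(F{\left(34 \right)} - 503\right) = \left(-11163 - 8885\right) \left(34^{2} - 503\right) = - 20048 \left(1156 - 503\right) = \left(-20048\right) 653 = -13091344$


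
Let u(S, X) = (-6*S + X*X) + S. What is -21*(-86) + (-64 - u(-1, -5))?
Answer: 1712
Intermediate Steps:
u(S, X) = X² - 5*S (u(S, X) = (-6*S + X²) + S = (X² - 6*S) + S = X² - 5*S)
-21*(-86) + (-64 - u(-1, -5)) = -21*(-86) + (-64 - ((-5)² - 5*(-1))) = 1806 + (-64 - (25 + 5)) = 1806 + (-64 - 1*30) = 1806 + (-64 - 30) = 1806 - 94 = 1712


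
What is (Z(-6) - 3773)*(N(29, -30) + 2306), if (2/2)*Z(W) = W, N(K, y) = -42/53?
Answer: -461703104/53 ≈ -8.7114e+6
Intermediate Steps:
N(K, y) = -42/53 (N(K, y) = -42*1/53 = -42/53)
Z(W) = W
(Z(-6) - 3773)*(N(29, -30) + 2306) = (-6 - 3773)*(-42/53 + 2306) = -3779*122176/53 = -461703104/53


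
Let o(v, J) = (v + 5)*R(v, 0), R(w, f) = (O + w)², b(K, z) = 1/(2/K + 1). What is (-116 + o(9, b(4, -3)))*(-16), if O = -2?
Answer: -9120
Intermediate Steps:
b(K, z) = 1/(1 + 2/K)
R(w, f) = (-2 + w)²
o(v, J) = (-2 + v)²*(5 + v) (o(v, J) = (v + 5)*(-2 + v)² = (5 + v)*(-2 + v)² = (-2 + v)²*(5 + v))
(-116 + o(9, b(4, -3)))*(-16) = (-116 + (-2 + 9)²*(5 + 9))*(-16) = (-116 + 7²*14)*(-16) = (-116 + 49*14)*(-16) = (-116 + 686)*(-16) = 570*(-16) = -9120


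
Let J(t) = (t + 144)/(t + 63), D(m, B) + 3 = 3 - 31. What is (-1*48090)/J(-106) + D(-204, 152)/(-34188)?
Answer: 35348170369/649572 ≈ 54418.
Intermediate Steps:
D(m, B) = -31 (D(m, B) = -3 + (3 - 31) = -3 - 28 = -31)
J(t) = (144 + t)/(63 + t)
(-1*48090)/J(-106) + D(-204, 152)/(-34188) = (-1*48090)/(((144 - 106)/(63 - 106))) - 31/(-34188) = -48090/(38/(-43)) - 31*(-1/34188) = -48090/((-1/43*38)) + 31/34188 = -48090/(-38/43) + 31/34188 = -48090*(-43/38) + 31/34188 = 1033935/19 + 31/34188 = 35348170369/649572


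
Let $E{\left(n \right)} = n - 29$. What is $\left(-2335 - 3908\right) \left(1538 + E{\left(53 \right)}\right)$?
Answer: $-9751566$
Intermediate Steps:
$E{\left(n \right)} = -29 + n$ ($E{\left(n \right)} = n - 29 = -29 + n$)
$\left(-2335 - 3908\right) \left(1538 + E{\left(53 \right)}\right) = \left(-2335 - 3908\right) \left(1538 + \left(-29 + 53\right)\right) = - 6243 \left(1538 + 24\right) = \left(-6243\right) 1562 = -9751566$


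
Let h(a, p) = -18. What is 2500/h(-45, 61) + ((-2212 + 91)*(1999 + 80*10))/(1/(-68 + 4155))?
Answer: -218368864907/9 ≈ -2.4263e+10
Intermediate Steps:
2500/h(-45, 61) + ((-2212 + 91)*(1999 + 80*10))/(1/(-68 + 4155)) = 2500/(-18) + ((-2212 + 91)*(1999 + 80*10))/(1/(-68 + 4155)) = 2500*(-1/18) + (-2121*(1999 + 800))/(1/4087) = -1250/9 + (-2121*2799)/(1/4087) = -1250/9 - 5936679*4087 = -1250/9 - 24263207073 = -218368864907/9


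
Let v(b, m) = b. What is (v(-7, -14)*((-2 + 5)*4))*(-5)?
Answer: 420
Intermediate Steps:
(v(-7, -14)*((-2 + 5)*4))*(-5) = -7*(-2 + 5)*4*(-5) = -21*4*(-5) = -7*12*(-5) = -84*(-5) = 420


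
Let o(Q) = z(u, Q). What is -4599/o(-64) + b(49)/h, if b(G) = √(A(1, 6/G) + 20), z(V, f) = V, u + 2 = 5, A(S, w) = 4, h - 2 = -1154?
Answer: -1533 - √6/576 ≈ -1533.0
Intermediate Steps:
h = -1152 (h = 2 - 1154 = -1152)
u = 3 (u = -2 + 5 = 3)
b(G) = 2*√6 (b(G) = √(4 + 20) = √24 = 2*√6)
o(Q) = 3
-4599/o(-64) + b(49)/h = -4599/3 + (2*√6)/(-1152) = -4599*⅓ + (2*√6)*(-1/1152) = -1533 - √6/576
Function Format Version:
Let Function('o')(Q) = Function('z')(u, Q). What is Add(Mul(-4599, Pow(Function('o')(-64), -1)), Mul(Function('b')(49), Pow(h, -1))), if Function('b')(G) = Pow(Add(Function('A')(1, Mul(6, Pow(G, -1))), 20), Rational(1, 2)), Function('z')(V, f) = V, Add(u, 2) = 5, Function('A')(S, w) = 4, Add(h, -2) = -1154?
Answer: Add(-1533, Mul(Rational(-1, 576), Pow(6, Rational(1, 2)))) ≈ -1533.0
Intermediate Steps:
h = -1152 (h = Add(2, -1154) = -1152)
u = 3 (u = Add(-2, 5) = 3)
Function('b')(G) = Mul(2, Pow(6, Rational(1, 2))) (Function('b')(G) = Pow(Add(4, 20), Rational(1, 2)) = Pow(24, Rational(1, 2)) = Mul(2, Pow(6, Rational(1, 2))))
Function('o')(Q) = 3
Add(Mul(-4599, Pow(Function('o')(-64), -1)), Mul(Function('b')(49), Pow(h, -1))) = Add(Mul(-4599, Pow(3, -1)), Mul(Mul(2, Pow(6, Rational(1, 2))), Pow(-1152, -1))) = Add(Mul(-4599, Rational(1, 3)), Mul(Mul(2, Pow(6, Rational(1, 2))), Rational(-1, 1152))) = Add(-1533, Mul(Rational(-1, 576), Pow(6, Rational(1, 2))))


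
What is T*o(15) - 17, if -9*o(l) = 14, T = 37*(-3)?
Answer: 467/3 ≈ 155.67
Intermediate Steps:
T = -111
o(l) = -14/9 (o(l) = -⅑*14 = -14/9)
T*o(15) - 17 = -111*(-14/9) - 17 = 518/3 - 17 = 467/3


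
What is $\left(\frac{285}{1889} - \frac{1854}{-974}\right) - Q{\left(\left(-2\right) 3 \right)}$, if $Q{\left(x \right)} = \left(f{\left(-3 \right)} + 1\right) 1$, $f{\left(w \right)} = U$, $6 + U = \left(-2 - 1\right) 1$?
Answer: $\frac{9249442}{919943} \approx 10.054$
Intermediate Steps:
$U = -9$ ($U = -6 + \left(-2 - 1\right) 1 = -6 - 3 = -9$)
$f{\left(w \right)} = -9$
$Q{\left(x \right)} = -8$ ($Q{\left(x \right)} = \left(-9 + 1\right) 1 = \left(-8\right) 1 = -8$)
$\left(\frac{285}{1889} - \frac{1854}{-974}\right) - Q{\left(\left(-2\right) 3 \right)} = \left(\frac{285}{1889} - \frac{1854}{-974}\right) - -8 = \left(285 \cdot \frac{1}{1889} - - \frac{927}{487}\right) + 8 = \left(\frac{285}{1889} + \frac{927}{487}\right) + 8 = \frac{1889898}{919943} + 8 = \frac{9249442}{919943}$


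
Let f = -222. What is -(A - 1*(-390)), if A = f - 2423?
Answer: 2255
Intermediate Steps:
A = -2645 (A = -222 - 2423 = -2645)
-(A - 1*(-390)) = -(-2645 - 1*(-390)) = -(-2645 + 390) = -1*(-2255) = 2255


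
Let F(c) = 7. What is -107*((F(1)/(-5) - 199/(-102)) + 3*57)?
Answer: -9361537/510 ≈ -18356.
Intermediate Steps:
-107*((F(1)/(-5) - 199/(-102)) + 3*57) = -107*((7/(-5) - 199/(-102)) + 3*57) = -107*((7*(-⅕) - 199*(-1/102)) + 171) = -107*((-7/5 + 199/102) + 171) = -107*(281/510 + 171) = -107*87491/510 = -9361537/510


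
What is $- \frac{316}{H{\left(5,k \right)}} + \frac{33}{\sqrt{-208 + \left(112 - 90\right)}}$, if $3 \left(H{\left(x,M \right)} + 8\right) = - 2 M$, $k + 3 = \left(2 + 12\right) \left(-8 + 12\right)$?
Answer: $\frac{474}{65} - \frac{11 i \sqrt{186}}{62} \approx 7.2923 - 2.4197 i$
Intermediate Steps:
$k = 53$ ($k = -3 + \left(2 + 12\right) \left(-8 + 12\right) = -3 + 14 \cdot 4 = -3 + 56 = 53$)
$H{\left(x,M \right)} = -8 - \frac{2 M}{3}$ ($H{\left(x,M \right)} = -8 + \frac{\left(-2\right) M}{3} = -8 - \frac{2 M}{3}$)
$- \frac{316}{H{\left(5,k \right)}} + \frac{33}{\sqrt{-208 + \left(112 - 90\right)}} = - \frac{316}{-8 - \frac{106}{3}} + \frac{33}{\sqrt{-208 + \left(112 - 90\right)}} = - \frac{316}{- \frac{130}{3}} + \frac{33}{\sqrt{-208 + 22}} = \left(-316\right) \left(- \frac{3}{130}\right) + \frac{33}{\sqrt{-186}} = \frac{474}{65} + \frac{33}{i \sqrt{186}} = \frac{474}{65} + 33 \left(- \frac{i \sqrt{186}}{186}\right) = \frac{474}{65} - \frac{11 i \sqrt{186}}{62}$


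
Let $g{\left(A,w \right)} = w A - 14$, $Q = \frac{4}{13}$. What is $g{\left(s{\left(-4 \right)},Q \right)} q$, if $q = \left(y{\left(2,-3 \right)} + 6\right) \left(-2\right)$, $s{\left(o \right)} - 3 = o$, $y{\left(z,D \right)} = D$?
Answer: $\frac{1116}{13} \approx 85.846$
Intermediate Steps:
$s{\left(o \right)} = 3 + o$
$Q = \frac{4}{13}$ ($Q = 4 \cdot \frac{1}{13} = \frac{4}{13} \approx 0.30769$)
$g{\left(A,w \right)} = -14 + A w$ ($g{\left(A,w \right)} = A w - 14 = -14 + A w$)
$q = -6$ ($q = \left(-3 + 6\right) \left(-2\right) = 3 \left(-2\right) = -6$)
$g{\left(s{\left(-4 \right)},Q \right)} q = \left(-14 + \left(3 - 4\right) \frac{4}{13}\right) \left(-6\right) = \left(-14 - \frac{4}{13}\right) \left(-6\right) = \left(- \frac{186}{13}\right) \left(-6\right) = \frac{1116}{13}$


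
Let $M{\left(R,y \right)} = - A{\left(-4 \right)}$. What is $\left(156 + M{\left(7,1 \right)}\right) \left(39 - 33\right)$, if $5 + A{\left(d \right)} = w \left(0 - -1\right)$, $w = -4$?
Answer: $990$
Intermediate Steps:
$A{\left(d \right)} = -9$ ($A{\left(d \right)} = -5 - 4 \left(0 - -1\right) = -5 - 4 \left(0 + 1\right) = -5 - 4 = -9$)
$M{\left(R,y \right)} = 9$ ($M{\left(R,y \right)} = \left(-1\right) \left(-9\right) = 9$)
$\left(156 + M{\left(7,1 \right)}\right) \left(39 - 33\right) = \left(156 + 9\right) \left(39 - 33\right) = 165 \cdot 6 = 990$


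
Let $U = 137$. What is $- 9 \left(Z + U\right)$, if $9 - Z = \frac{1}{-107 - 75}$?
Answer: $- \frac{239157}{182} \approx -1314.0$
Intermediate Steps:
$Z = \frac{1639}{182}$ ($Z = 9 - \frac{1}{-107 - 75} = 9 - \frac{1}{-182} = 9 - - \frac{1}{182} = 9 + \frac{1}{182} = \frac{1639}{182} \approx 9.0055$)
$- 9 \left(Z + U\right) = - 9 \left(\frac{1639}{182} + 137\right) = \left(-9\right) \frac{26573}{182} = - \frac{239157}{182}$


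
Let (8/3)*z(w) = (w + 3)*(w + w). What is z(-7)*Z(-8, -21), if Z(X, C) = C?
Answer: -441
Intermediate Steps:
z(w) = 3*w*(3 + w)/4 (z(w) = 3*((w + 3)*(w + w))/8 = 3*((3 + w)*(2*w))/8 = 3*(2*w*(3 + w))/8 = 3*w*(3 + w)/4)
z(-7)*Z(-8, -21) = ((3/4)*(-7)*(3 - 7))*(-21) = ((3/4)*(-7)*(-4))*(-21) = 21*(-21) = -441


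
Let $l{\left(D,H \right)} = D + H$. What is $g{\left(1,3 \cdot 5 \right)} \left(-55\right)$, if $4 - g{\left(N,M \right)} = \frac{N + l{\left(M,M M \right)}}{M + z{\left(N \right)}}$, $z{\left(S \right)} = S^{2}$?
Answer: $\frac{9735}{16} \approx 608.44$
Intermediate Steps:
$g{\left(N,M \right)} = 4 - \frac{M + N + M^{2}}{M + N^{2}}$ ($g{\left(N,M \right)} = 4 - \frac{N + \left(M + M M\right)}{M + N^{2}} = 4 - \frac{N + \left(M + M^{2}\right)}{M + N^{2}} = 4 - \frac{M + N + M^{2}}{M + N^{2}}$)
$g{\left(1,3 \cdot 5 \right)} \left(-55\right) = \frac{\left(-1\right) 1 - \left(3 \cdot 5\right)^{2} + 3 \cdot 3 \cdot 5 + 4 \cdot 1^{2}}{3 \cdot 5 + 1^{2}} \left(-55\right) = \frac{-1 - 15^{2} + 3 \cdot 15 + 4 \cdot 1}{15 + 1} \left(-55\right) = \frac{-1 - 225 + 45 + 4}{16} \left(-55\right) = \frac{1}{16} \left(-177\right) \left(-55\right) = \left(- \frac{177}{16}\right) \left(-55\right) = \frac{9735}{16}$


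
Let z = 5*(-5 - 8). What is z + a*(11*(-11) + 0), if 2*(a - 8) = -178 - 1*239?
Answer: 48391/2 ≈ 24196.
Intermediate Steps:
z = -65 (z = 5*(-13) = -65)
a = -401/2 (a = 8 + (-178 - 1*239)/2 = 8 + (-178 - 239)/2 = 8 + (½)*(-417) = 8 - 417/2 = -401/2 ≈ -200.50)
z + a*(11*(-11) + 0) = -65 - 401*(11*(-11) + 0)/2 = -65 - 401*(-121 + 0)/2 = -65 - 401/2*(-121) = -65 + 48521/2 = 48391/2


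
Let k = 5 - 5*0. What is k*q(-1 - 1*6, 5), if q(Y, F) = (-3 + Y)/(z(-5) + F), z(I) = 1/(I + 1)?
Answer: -200/19 ≈ -10.526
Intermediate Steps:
z(I) = 1/(1 + I)
q(Y, F) = (-3 + Y)/(-¼ + F) (q(Y, F) = (-3 + Y)/(1/(1 - 5) + F) = (-3 + Y)/(1/(-4) + F) = (-3 + Y)/(-¼ + F))
k = 5 (k = 5 + 0 = 5)
k*q(-1 - 1*6, 5) = 5*(4*(-3 + (-1 - 1*6))/(-1 + 4*5)) = 5*(4*(-3 + (-1 - 6))/(-1 + 20)) = 5*(4*(-3 - 7)/19) = 5*(4*(1/19)*(-10)) = 5*(-40/19) = -200/19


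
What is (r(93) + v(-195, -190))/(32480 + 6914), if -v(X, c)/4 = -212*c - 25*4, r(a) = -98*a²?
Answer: -504161/19697 ≈ -25.596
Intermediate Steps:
v(X, c) = 400 + 848*c (v(X, c) = -4*(-212*c - 25*4) = -4*(-212*c - 100) = -4*(-100 - 212*c) = 400 + 848*c)
(r(93) + v(-195, -190))/(32480 + 6914) = (-98*93² + (400 + 848*(-190)))/(32480 + 6914) = (-98*8649 + (400 - 161120))/39394 = (-847602 - 160720)*(1/39394) = -1008322*1/39394 = -504161/19697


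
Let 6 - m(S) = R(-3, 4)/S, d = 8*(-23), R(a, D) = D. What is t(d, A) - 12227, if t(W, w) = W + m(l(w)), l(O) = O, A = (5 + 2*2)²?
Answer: -1004809/81 ≈ -12405.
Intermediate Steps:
A = 81 (A = (5 + 4)² = 9² = 81)
d = -184
m(S) = 6 - 4/S
t(W, w) = 6 + W - 4/w (t(W, w) = W + (6 - 4/w) = 6 + W - 4/w)
t(d, A) - 12227 = (6 - 184 - 4/81) - 12227 = -14422/81 - 12227 = -1004809/81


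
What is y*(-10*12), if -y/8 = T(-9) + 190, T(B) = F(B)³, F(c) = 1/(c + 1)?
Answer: 1459185/8 ≈ 1.8240e+5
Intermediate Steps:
F(c) = 1/(1 + c)
T(B) = (1 + B)⁻³ (T(B) = (1/(1 + B))³ = (1 + B)⁻³)
y = -97279/64 (y = -8*((1 - 9)⁻³ + 190) = -8*((-8)⁻³ + 190) = -8*(-1/512 + 190) = -8*97279/512 = -97279/64 ≈ -1520.0)
y*(-10*12) = -(-486395)*12/32 = -97279/64*(-120) = 1459185/8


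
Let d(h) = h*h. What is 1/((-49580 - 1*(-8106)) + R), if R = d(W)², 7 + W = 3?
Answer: -1/41218 ≈ -2.4261e-5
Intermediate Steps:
W = -4 (W = -7 + 3 = -4)
d(h) = h²
R = 256 (R = ((-4)²)² = 16² = 256)
1/((-49580 - 1*(-8106)) + R) = 1/((-49580 - 1*(-8106)) + 256) = 1/((-49580 + 8106) + 256) = 1/(-41474 + 256) = 1/(-41218) = -1/41218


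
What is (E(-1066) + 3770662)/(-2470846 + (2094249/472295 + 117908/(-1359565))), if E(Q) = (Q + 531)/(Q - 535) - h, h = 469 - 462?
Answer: -96847887368217730/63462653799315369 ≈ -1.5261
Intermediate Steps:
h = 7
E(Q) = -7 + (531 + Q)/(-535 + Q) (E(Q) = (Q + 531)/(Q - 535) - 1*7 = (531 + Q)/(-535 + Q) - 7 = -7 + (531 + Q)/(-535 + Q))
(E(-1066) + 3770662)/(-2470846 + (2094249/472295 + 117908/(-1359565))) = (2*(2138 - 3*(-1066))/(-535 - 1066) + 3770662)/(-2470846 + (2094249/472295 + 117908/(-1359565))) = (2*(2138 + 3198)/(-1601) + 3770662)/(-2470846 + (2094249*(1/472295) + 117908*(-1/1359565))) = (2*(-1/1601)*5336 + 3770662)/(-2470846 + (2094249/472295 - 117908/1359565)) = (-10672/1601 + 3770662)/(-2470846 + 111663211313/25684630067) = 6036819190/(1601*(-63462653799315369/25684630067)) = (6036819190/1601)*(-25684630067/63462653799315369) = -96847887368217730/63462653799315369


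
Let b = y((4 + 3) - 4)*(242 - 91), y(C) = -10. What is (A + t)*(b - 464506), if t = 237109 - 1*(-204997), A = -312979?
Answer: -60175248032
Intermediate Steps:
b = -1510 (b = -10*(242 - 91) = -10*151 = -1510)
t = 442106 (t = 237109 + 204997 = 442106)
(A + t)*(b - 464506) = (-312979 + 442106)*(-1510 - 464506) = 129127*(-466016) = -60175248032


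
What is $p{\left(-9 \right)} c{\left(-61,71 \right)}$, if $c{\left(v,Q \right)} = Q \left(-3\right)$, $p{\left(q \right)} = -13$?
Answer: $2769$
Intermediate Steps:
$c{\left(v,Q \right)} = - 3 Q$
$p{\left(-9 \right)} c{\left(-61,71 \right)} = - 13 \left(\left(-3\right) 71\right) = \left(-13\right) \left(-213\right) = 2769$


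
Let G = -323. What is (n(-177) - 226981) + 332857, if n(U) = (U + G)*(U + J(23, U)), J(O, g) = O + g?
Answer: 271376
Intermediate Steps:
n(U) = (-323 + U)*(23 + 2*U) (n(U) = (U - 323)*(U + (23 + U)) = (-323 + U)*(23 + 2*U))
(n(-177) - 226981) + 332857 = ((-7429 - 623*(-177) + 2*(-177)²) - 226981) + 332857 = ((-7429 + 110271 + 2*31329) - 226981) + 332857 = ((-7429 + 110271 + 62658) - 226981) + 332857 = (165500 - 226981) + 332857 = -61481 + 332857 = 271376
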